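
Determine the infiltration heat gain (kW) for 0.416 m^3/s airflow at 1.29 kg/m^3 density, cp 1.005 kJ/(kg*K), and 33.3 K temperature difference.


Q = V_dot * rho * cp * dT
Q = 0.416 * 1.29 * 1.005 * 33.3
Q = 17.959 kW

17.959


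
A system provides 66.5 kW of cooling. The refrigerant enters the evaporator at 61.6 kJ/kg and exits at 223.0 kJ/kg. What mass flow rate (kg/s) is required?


dh = 223.0 - 61.6 = 161.4 kJ/kg
m_dot = Q / dh = 66.5 / 161.4 = 0.412 kg/s

0.412


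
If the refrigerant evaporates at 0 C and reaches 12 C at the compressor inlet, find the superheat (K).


Superheat = T_suction - T_evap
Superheat = 12 - (0)
Superheat = 12 K

12


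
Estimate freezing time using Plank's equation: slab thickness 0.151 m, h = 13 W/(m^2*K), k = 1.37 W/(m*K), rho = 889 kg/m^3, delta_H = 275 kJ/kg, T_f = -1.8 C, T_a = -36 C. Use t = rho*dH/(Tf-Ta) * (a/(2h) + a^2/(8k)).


dT = -1.8 - (-36) = 34.2 K
term1 = a/(2h) = 0.151/(2*13) = 0.005807692308
term2 = a^2/(8k) = 0.151^2/(8*1.37) = 0.002080383212
t = rho*dH*1000/dT * (term1 + term2)
t = 889*275*1000/34.2 * (0.005807692308 + 0.002080383212)
t = 56387 s

56387


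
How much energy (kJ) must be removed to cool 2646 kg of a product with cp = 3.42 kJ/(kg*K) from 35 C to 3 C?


dT = 35 - (3) = 32 K
Q = m * cp * dT = 2646 * 3.42 * 32
Q = 289578 kJ

289578


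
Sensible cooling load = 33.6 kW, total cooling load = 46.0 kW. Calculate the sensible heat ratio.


SHR = Q_sensible / Q_total
SHR = 33.6 / 46.0
SHR = 0.73

0.73


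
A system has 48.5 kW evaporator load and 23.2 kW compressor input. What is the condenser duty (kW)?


Q_cond = Q_evap + W
Q_cond = 48.5 + 23.2
Q_cond = 71.7 kW

71.7


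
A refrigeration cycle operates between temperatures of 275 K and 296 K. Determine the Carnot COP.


dT = 296 - 275 = 21 K
COP_carnot = T_cold / dT = 275 / 21
COP_carnot = 13.095

13.095


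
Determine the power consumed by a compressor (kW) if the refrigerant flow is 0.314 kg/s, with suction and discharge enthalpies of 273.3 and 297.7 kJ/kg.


dh = 297.7 - 273.3 = 24.4 kJ/kg
W = m_dot * dh = 0.314 * 24.4 = 7.66 kW

7.66


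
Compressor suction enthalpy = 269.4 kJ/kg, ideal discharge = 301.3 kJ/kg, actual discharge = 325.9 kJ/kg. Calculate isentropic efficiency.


dh_ideal = 301.3 - 269.4 = 31.9 kJ/kg
dh_actual = 325.9 - 269.4 = 56.5 kJ/kg
eta_s = dh_ideal / dh_actual = 31.9 / 56.5
eta_s = 0.5646

0.5646


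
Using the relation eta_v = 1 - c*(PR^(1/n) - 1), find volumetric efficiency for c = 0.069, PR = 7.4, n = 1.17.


PR^(1/n) = 7.4^(1/1.17) = 5.53264868
eta_v = 1 - 0.069 * (5.53264868 - 1)
eta_v = 0.6872

0.6872


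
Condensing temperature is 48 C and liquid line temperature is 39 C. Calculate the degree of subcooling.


Subcooling = T_cond - T_liquid
Subcooling = 48 - 39
Subcooling = 9 K

9


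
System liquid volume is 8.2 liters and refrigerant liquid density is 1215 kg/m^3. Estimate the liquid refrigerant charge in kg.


Charge = V * rho / 1000
Charge = 8.2 * 1215 / 1000
Charge = 9.96 kg

9.96


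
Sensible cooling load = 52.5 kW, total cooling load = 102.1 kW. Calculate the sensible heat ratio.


SHR = Q_sensible / Q_total
SHR = 52.5 / 102.1
SHR = 0.514

0.514


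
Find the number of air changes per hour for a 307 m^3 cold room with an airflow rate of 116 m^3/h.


ACH = flow / volume
ACH = 116 / 307
ACH = 0.378

0.378


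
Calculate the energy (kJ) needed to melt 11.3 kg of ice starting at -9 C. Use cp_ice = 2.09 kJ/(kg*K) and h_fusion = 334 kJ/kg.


Sensible heat = cp * dT = 2.09 * 9 = 18.81 kJ/kg
Total per kg = 18.81 + 334 = 352.81 kJ/kg
Q = m * total = 11.3 * 352.81
Q = 3986.8 kJ

3986.8


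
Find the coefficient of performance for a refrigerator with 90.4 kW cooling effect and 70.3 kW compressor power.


COP = Q_evap / W
COP = 90.4 / 70.3
COP = 1.286

1.286


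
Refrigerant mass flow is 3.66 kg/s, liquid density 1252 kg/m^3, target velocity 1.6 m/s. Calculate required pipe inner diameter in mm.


A = m_dot / (rho * v) = 3.66 / (1252 * 1.6) = 0.001827076677 m^2
d = sqrt(4*A/pi) * 1000
d = 48.2 mm

48.2


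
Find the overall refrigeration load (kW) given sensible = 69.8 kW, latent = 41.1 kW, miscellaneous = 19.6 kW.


Q_total = Q_s + Q_l + Q_misc
Q_total = 69.8 + 41.1 + 19.6
Q_total = 130.5 kW

130.5


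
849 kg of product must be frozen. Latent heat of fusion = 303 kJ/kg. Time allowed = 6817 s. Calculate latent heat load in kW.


Q_lat = m * h_fg / t
Q_lat = 849 * 303 / 6817
Q_lat = 37.74 kW

37.74


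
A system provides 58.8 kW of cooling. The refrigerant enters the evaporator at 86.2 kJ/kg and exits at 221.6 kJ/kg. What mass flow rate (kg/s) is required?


dh = 221.6 - 86.2 = 135.4 kJ/kg
m_dot = Q / dh = 58.8 / 135.4 = 0.4343 kg/s

0.4343


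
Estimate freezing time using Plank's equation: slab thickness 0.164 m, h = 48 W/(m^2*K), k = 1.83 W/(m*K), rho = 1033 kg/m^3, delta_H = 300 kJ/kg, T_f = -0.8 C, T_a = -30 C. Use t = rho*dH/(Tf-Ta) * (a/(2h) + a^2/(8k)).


dT = -0.8 - (-30) = 29.2 K
term1 = a/(2h) = 0.164/(2*48) = 0.001708333333
term2 = a^2/(8k) = 0.164^2/(8*1.83) = 0.00183715847
t = rho*dH*1000/dT * (term1 + term2)
t = 1033*300*1000/29.2 * (0.001708333333 + 0.00183715847)
t = 37628 s

37628


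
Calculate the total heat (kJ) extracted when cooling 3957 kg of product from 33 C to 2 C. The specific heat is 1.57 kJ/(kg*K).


dT = 33 - (2) = 31 K
Q = m * cp * dT = 3957 * 1.57 * 31
Q = 192587 kJ

192587


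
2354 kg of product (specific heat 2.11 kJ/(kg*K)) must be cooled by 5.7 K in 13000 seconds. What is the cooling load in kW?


Q = m * cp * dT / t
Q = 2354 * 2.11 * 5.7 / 13000
Q = 2.178 kW

2.178


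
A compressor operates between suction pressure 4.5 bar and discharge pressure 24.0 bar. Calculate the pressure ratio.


PR = P_high / P_low
PR = 24.0 / 4.5
PR = 5.333

5.333


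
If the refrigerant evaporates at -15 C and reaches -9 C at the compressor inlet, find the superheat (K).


Superheat = T_suction - T_evap
Superheat = -9 - (-15)
Superheat = 6 K

6


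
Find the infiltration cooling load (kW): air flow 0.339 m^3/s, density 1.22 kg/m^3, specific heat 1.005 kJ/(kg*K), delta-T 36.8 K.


Q = V_dot * rho * cp * dT
Q = 0.339 * 1.22 * 1.005 * 36.8
Q = 15.296 kW

15.296


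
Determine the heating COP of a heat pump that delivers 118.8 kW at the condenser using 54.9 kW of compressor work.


COP_hp = Q_cond / W
COP_hp = 118.8 / 54.9
COP_hp = 2.164

2.164


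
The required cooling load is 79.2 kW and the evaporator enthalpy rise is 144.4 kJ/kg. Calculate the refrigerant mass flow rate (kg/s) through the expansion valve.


m_dot = Q / dh
m_dot = 79.2 / 144.4
m_dot = 0.5485 kg/s

0.5485


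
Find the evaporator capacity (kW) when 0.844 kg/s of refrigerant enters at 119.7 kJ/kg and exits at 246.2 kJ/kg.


dh = 246.2 - 119.7 = 126.5 kJ/kg
Q_evap = m_dot * dh = 0.844 * 126.5
Q_evap = 106.77 kW

106.77


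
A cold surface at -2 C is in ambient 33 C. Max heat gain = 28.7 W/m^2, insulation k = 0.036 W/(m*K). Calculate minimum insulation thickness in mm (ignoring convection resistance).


dT = 33 - (-2) = 35 K
thickness = k * dT / q_max * 1000
thickness = 0.036 * 35 / 28.7 * 1000
thickness = 43.9 mm

43.9


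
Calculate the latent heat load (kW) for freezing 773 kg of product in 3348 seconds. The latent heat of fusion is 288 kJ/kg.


Q_lat = m * h_fg / t
Q_lat = 773 * 288 / 3348
Q_lat = 66.49 kW

66.49


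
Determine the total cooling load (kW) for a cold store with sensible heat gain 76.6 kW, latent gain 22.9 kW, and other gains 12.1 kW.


Q_total = Q_s + Q_l + Q_misc
Q_total = 76.6 + 22.9 + 12.1
Q_total = 111.6 kW

111.6


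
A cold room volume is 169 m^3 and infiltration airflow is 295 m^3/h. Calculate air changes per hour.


ACH = flow / volume
ACH = 295 / 169
ACH = 1.746

1.746


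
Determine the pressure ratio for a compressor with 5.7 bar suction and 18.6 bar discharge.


PR = P_high / P_low
PR = 18.6 / 5.7
PR = 3.263

3.263


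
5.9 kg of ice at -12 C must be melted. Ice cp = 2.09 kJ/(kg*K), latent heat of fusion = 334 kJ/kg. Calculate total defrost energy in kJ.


Sensible heat = cp * dT = 2.09 * 12 = 25.08 kJ/kg
Total per kg = 25.08 + 334 = 359.08 kJ/kg
Q = m * total = 5.9 * 359.08
Q = 2118.6 kJ

2118.6


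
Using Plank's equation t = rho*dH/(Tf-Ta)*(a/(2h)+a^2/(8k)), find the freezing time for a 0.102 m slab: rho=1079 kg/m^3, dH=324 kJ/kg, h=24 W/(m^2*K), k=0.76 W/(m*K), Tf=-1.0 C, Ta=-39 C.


dT = -1.0 - (-39) = 38.0 K
term1 = a/(2h) = 0.102/(2*24) = 0.002125
term2 = a^2/(8k) = 0.102^2/(8*0.76) = 0.001711184211
t = rho*dH*1000/dT * (term1 + term2)
t = 1079*324*1000/38.0 * (0.002125 + 0.001711184211)
t = 35292 s

35292


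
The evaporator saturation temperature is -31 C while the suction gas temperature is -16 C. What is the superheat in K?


Superheat = T_suction - T_evap
Superheat = -16 - (-31)
Superheat = 15 K

15


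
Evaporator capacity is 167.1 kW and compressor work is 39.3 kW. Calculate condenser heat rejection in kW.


Q_cond = Q_evap + W
Q_cond = 167.1 + 39.3
Q_cond = 206.4 kW

206.4


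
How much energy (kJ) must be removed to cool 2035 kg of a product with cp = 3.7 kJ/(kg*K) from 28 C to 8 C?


dT = 28 - (8) = 20 K
Q = m * cp * dT = 2035 * 3.7 * 20
Q = 150590 kJ

150590


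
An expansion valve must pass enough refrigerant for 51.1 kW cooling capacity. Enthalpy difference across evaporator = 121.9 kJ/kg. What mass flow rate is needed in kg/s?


m_dot = Q / dh
m_dot = 51.1 / 121.9
m_dot = 0.4192 kg/s

0.4192


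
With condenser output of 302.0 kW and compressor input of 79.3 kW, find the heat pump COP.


COP_hp = Q_cond / W
COP_hp = 302.0 / 79.3
COP_hp = 3.808

3.808


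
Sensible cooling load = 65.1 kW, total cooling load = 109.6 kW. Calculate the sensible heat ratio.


SHR = Q_sensible / Q_total
SHR = 65.1 / 109.6
SHR = 0.594

0.594


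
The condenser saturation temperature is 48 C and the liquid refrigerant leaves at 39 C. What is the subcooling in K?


Subcooling = T_cond - T_liquid
Subcooling = 48 - 39
Subcooling = 9 K

9


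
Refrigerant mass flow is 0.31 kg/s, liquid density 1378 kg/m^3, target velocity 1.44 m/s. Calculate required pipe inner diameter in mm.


A = m_dot / (rho * v) = 0.31 / (1378 * 1.44) = 0.0001562248025 m^2
d = sqrt(4*A/pi) * 1000
d = 14.1 mm

14.1


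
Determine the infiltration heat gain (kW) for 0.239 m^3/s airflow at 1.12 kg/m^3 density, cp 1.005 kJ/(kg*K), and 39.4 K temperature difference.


Q = V_dot * rho * cp * dT
Q = 0.239 * 1.12 * 1.005 * 39.4
Q = 10.599 kW

10.599


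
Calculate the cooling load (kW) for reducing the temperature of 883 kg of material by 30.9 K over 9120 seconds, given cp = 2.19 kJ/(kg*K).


Q = m * cp * dT / t
Q = 883 * 2.19 * 30.9 / 9120
Q = 6.552 kW

6.552


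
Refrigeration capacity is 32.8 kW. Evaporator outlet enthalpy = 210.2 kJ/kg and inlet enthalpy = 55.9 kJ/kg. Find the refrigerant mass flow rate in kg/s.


dh = 210.2 - 55.9 = 154.3 kJ/kg
m_dot = Q / dh = 32.8 / 154.3 = 0.2126 kg/s

0.2126


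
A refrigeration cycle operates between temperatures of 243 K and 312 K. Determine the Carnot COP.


dT = 312 - 243 = 69 K
COP_carnot = T_cold / dT = 243 / 69
COP_carnot = 3.522

3.522


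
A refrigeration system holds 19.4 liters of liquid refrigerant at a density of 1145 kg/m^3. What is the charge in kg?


Charge = V * rho / 1000
Charge = 19.4 * 1145 / 1000
Charge = 22.21 kg

22.21


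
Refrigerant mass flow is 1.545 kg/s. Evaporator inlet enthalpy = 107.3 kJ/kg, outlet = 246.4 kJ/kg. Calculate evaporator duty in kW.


dh = 246.4 - 107.3 = 139.1 kJ/kg
Q_evap = m_dot * dh = 1.545 * 139.1
Q_evap = 214.91 kW

214.91


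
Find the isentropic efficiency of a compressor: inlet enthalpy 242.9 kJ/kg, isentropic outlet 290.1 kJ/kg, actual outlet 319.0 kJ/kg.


dh_ideal = 290.1 - 242.9 = 47.2 kJ/kg
dh_actual = 319.0 - 242.9 = 76.1 kJ/kg
eta_s = dh_ideal / dh_actual = 47.2 / 76.1
eta_s = 0.6202

0.6202


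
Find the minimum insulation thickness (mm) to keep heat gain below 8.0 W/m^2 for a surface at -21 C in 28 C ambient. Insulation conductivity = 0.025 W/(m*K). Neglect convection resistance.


dT = 28 - (-21) = 49 K
thickness = k * dT / q_max * 1000
thickness = 0.025 * 49 / 8.0 * 1000
thickness = 153.1 mm

153.1


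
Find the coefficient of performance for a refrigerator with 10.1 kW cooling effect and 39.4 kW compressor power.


COP = Q_evap / W
COP = 10.1 / 39.4
COP = 0.256

0.256


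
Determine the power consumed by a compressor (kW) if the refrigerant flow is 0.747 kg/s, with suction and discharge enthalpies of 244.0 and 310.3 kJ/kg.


dh = 310.3 - 244.0 = 66.3 kJ/kg
W = m_dot * dh = 0.747 * 66.3 = 49.53 kW

49.53


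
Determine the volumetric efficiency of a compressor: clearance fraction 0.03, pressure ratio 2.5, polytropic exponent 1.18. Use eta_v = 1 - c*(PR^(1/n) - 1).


PR^(1/n) = 2.5^(1/1.18) = 2.17388865
eta_v = 1 - 0.03 * (2.17388865 - 1)
eta_v = 0.9648

0.9648


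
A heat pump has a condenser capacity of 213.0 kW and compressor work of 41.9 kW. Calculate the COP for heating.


COP_hp = Q_cond / W
COP_hp = 213.0 / 41.9
COP_hp = 5.084

5.084


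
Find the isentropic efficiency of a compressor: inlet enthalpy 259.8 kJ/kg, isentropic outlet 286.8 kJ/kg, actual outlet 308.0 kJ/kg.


dh_ideal = 286.8 - 259.8 = 27.0 kJ/kg
dh_actual = 308.0 - 259.8 = 48.2 kJ/kg
eta_s = dh_ideal / dh_actual = 27.0 / 48.2
eta_s = 0.5602

0.5602


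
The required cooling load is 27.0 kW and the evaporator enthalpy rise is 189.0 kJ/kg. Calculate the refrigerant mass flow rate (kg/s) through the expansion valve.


m_dot = Q / dh
m_dot = 27.0 / 189.0
m_dot = 0.1429 kg/s

0.1429


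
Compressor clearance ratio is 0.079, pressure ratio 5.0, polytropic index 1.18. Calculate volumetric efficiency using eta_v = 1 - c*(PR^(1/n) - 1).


PR^(1/n) = 5.0^(1/1.18) = 3.91153717
eta_v = 1 - 0.079 * (3.91153717 - 1)
eta_v = 0.77

0.77


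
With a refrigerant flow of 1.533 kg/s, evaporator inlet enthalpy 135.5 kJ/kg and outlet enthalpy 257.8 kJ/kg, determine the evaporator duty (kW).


dh = 257.8 - 135.5 = 122.3 kJ/kg
Q_evap = m_dot * dh = 1.533 * 122.3
Q_evap = 187.49 kW

187.49


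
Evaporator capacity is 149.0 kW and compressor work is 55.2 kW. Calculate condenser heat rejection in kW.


Q_cond = Q_evap + W
Q_cond = 149.0 + 55.2
Q_cond = 204.2 kW

204.2


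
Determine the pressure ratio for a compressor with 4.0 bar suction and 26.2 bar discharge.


PR = P_high / P_low
PR = 26.2 / 4.0
PR = 6.55

6.55


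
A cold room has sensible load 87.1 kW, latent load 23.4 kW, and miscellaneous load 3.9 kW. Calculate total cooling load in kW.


Q_total = Q_s + Q_l + Q_misc
Q_total = 87.1 + 23.4 + 3.9
Q_total = 114.4 kW

114.4


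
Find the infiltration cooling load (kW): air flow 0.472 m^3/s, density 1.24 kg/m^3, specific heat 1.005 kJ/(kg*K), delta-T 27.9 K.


Q = V_dot * rho * cp * dT
Q = 0.472 * 1.24 * 1.005 * 27.9
Q = 16.411 kW

16.411


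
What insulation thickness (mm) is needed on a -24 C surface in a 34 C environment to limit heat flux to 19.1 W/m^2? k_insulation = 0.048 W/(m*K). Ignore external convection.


dT = 34 - (-24) = 58 K
thickness = k * dT / q_max * 1000
thickness = 0.048 * 58 / 19.1 * 1000
thickness = 145.8 mm

145.8


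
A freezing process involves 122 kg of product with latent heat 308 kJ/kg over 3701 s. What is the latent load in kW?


Q_lat = m * h_fg / t
Q_lat = 122 * 308 / 3701
Q_lat = 10.15 kW

10.15


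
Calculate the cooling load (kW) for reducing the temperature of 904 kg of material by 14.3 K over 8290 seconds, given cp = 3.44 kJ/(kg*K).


Q = m * cp * dT / t
Q = 904 * 3.44 * 14.3 / 8290
Q = 5.364 kW

5.364


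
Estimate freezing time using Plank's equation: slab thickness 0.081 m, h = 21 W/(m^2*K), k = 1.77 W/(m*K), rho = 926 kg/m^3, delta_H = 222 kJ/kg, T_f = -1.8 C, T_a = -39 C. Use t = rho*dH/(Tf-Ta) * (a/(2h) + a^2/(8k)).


dT = -1.8 - (-39) = 37.2 K
term1 = a/(2h) = 0.081/(2*21) = 0.001928571429
term2 = a^2/(8k) = 0.081^2/(8*1.77) = 0.0004633474576
t = rho*dH*1000/dT * (term1 + term2)
t = 926*222*1000/37.2 * (0.001928571429 + 0.0004633474576)
t = 13218 s

13218


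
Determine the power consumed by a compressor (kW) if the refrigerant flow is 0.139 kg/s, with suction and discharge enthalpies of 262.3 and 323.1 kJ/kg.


dh = 323.1 - 262.3 = 60.8 kJ/kg
W = m_dot * dh = 0.139 * 60.8 = 8.45 kW

8.45


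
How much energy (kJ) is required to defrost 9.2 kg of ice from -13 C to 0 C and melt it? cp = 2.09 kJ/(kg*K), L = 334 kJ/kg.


Sensible heat = cp * dT = 2.09 * 13 = 27.17 kJ/kg
Total per kg = 27.17 + 334 = 361.17 kJ/kg
Q = m * total = 9.2 * 361.17
Q = 3322.8 kJ

3322.8


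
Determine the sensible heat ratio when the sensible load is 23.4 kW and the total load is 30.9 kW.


SHR = Q_sensible / Q_total
SHR = 23.4 / 30.9
SHR = 0.757

0.757


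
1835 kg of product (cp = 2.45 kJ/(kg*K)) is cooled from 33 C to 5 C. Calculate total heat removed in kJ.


dT = 33 - (5) = 28 K
Q = m * cp * dT = 1835 * 2.45 * 28
Q = 125881 kJ

125881


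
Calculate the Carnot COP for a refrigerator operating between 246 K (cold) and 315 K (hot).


dT = 315 - 246 = 69 K
COP_carnot = T_cold / dT = 246 / 69
COP_carnot = 3.565

3.565


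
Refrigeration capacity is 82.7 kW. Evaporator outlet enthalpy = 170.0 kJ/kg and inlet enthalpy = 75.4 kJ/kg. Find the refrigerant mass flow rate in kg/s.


dh = 170.0 - 75.4 = 94.6 kJ/kg
m_dot = Q / dh = 82.7 / 94.6 = 0.8742 kg/s

0.8742


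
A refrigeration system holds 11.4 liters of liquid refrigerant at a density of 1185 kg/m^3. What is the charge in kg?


Charge = V * rho / 1000
Charge = 11.4 * 1185 / 1000
Charge = 13.51 kg

13.51


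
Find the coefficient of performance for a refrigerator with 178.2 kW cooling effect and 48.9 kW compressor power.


COP = Q_evap / W
COP = 178.2 / 48.9
COP = 3.644

3.644


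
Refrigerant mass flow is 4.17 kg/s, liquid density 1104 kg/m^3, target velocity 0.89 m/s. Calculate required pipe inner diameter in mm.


A = m_dot / (rho * v) = 4.17 / (1104 * 0.89) = 0.004244015633 m^2
d = sqrt(4*A/pi) * 1000
d = 73.5 mm

73.5


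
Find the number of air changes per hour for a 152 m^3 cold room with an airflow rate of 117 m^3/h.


ACH = flow / volume
ACH = 117 / 152
ACH = 0.77

0.77


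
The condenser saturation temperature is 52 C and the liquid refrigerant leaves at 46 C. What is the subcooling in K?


Subcooling = T_cond - T_liquid
Subcooling = 52 - 46
Subcooling = 6 K

6


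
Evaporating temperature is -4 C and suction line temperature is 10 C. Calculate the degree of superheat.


Superheat = T_suction - T_evap
Superheat = 10 - (-4)
Superheat = 14 K

14


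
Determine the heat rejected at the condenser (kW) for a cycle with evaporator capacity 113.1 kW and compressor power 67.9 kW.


Q_cond = Q_evap + W
Q_cond = 113.1 + 67.9
Q_cond = 181.0 kW

181.0


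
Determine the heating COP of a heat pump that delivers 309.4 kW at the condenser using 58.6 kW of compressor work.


COP_hp = Q_cond / W
COP_hp = 309.4 / 58.6
COP_hp = 5.28

5.28


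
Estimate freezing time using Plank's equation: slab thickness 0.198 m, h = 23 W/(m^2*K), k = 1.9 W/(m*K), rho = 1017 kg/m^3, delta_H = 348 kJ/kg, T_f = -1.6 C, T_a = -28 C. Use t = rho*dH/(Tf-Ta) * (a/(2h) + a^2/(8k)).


dT = -1.6 - (-28) = 26.4 K
term1 = a/(2h) = 0.198/(2*23) = 0.004304347826
term2 = a^2/(8k) = 0.198^2/(8*1.9) = 0.002579210526
t = rho*dH*1000/dT * (term1 + term2)
t = 1017*348*1000/26.4 * (0.004304347826 + 0.002579210526)
t = 92280 s

92280


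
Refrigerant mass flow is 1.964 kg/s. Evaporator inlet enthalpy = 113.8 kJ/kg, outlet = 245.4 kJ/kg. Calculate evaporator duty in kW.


dh = 245.4 - 113.8 = 131.6 kJ/kg
Q_evap = m_dot * dh = 1.964 * 131.6
Q_evap = 258.46 kW

258.46


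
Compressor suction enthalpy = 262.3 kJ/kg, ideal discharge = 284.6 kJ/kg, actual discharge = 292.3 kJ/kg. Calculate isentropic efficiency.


dh_ideal = 284.6 - 262.3 = 22.3 kJ/kg
dh_actual = 292.3 - 262.3 = 30.0 kJ/kg
eta_s = dh_ideal / dh_actual = 22.3 / 30.0
eta_s = 0.7433

0.7433


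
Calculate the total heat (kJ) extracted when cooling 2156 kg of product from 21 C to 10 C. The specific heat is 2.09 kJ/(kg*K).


dT = 21 - (10) = 11 K
Q = m * cp * dT = 2156 * 2.09 * 11
Q = 49566 kJ

49566


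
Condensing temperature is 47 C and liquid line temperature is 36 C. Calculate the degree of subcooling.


Subcooling = T_cond - T_liquid
Subcooling = 47 - 36
Subcooling = 11 K

11


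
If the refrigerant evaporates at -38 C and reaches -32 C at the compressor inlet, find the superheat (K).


Superheat = T_suction - T_evap
Superheat = -32 - (-38)
Superheat = 6 K

6


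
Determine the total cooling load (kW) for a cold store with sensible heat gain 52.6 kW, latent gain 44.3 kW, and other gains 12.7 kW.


Q_total = Q_s + Q_l + Q_misc
Q_total = 52.6 + 44.3 + 12.7
Q_total = 109.6 kW

109.6


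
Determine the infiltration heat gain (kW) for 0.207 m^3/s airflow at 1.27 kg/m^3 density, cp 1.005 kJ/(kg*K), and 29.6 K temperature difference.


Q = V_dot * rho * cp * dT
Q = 0.207 * 1.27 * 1.005 * 29.6
Q = 7.82 kW

7.82


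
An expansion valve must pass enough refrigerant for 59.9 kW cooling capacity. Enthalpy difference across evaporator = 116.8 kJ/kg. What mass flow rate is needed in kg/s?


m_dot = Q / dh
m_dot = 59.9 / 116.8
m_dot = 0.5128 kg/s

0.5128


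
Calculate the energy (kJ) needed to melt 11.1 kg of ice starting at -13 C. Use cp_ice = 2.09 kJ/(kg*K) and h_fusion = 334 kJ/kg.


Sensible heat = cp * dT = 2.09 * 13 = 27.17 kJ/kg
Total per kg = 27.17 + 334 = 361.17 kJ/kg
Q = m * total = 11.1 * 361.17
Q = 4009.0 kJ

4009.0


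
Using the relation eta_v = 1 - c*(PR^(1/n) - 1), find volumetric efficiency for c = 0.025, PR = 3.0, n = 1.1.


PR^(1/n) = 3.0^(1/1.1) = 2.71485473
eta_v = 1 - 0.025 * (2.71485473 - 1)
eta_v = 0.9571

0.9571


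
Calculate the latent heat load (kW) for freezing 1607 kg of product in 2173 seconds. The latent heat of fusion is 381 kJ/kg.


Q_lat = m * h_fg / t
Q_lat = 1607 * 381 / 2173
Q_lat = 281.76 kW

281.76


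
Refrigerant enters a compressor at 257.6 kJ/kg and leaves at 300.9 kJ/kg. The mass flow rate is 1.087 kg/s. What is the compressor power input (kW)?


dh = 300.9 - 257.6 = 43.3 kJ/kg
W = m_dot * dh = 1.087 * 43.3 = 47.07 kW

47.07


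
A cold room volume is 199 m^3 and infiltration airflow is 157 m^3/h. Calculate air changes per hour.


ACH = flow / volume
ACH = 157 / 199
ACH = 0.789

0.789


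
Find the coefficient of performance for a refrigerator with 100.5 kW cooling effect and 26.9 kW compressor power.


COP = Q_evap / W
COP = 100.5 / 26.9
COP = 3.736

3.736


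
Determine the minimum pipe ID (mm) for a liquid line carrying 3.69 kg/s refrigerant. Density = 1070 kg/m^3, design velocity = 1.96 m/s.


A = m_dot / (rho * v) = 3.69 / (1070 * 1.96) = 0.001759488842 m^2
d = sqrt(4*A/pi) * 1000
d = 47.3 mm

47.3


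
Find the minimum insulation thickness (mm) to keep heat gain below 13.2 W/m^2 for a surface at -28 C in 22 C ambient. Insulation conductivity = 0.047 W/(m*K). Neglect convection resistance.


dT = 22 - (-28) = 50 K
thickness = k * dT / q_max * 1000
thickness = 0.047 * 50 / 13.2 * 1000
thickness = 178.0 mm

178.0


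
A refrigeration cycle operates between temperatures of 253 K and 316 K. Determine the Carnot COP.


dT = 316 - 253 = 63 K
COP_carnot = T_cold / dT = 253 / 63
COP_carnot = 4.016

4.016


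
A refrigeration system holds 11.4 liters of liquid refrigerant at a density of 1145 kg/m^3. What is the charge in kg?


Charge = V * rho / 1000
Charge = 11.4 * 1145 / 1000
Charge = 13.05 kg

13.05


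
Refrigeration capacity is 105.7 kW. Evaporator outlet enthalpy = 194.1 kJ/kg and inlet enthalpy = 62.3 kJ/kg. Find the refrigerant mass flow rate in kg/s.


dh = 194.1 - 62.3 = 131.8 kJ/kg
m_dot = Q / dh = 105.7 / 131.8 = 0.802 kg/s

0.802


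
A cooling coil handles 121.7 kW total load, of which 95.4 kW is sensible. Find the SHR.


SHR = Q_sensible / Q_total
SHR = 95.4 / 121.7
SHR = 0.784

0.784


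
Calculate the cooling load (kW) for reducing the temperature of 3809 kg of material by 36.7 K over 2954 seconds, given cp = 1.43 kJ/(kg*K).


Q = m * cp * dT / t
Q = 3809 * 1.43 * 36.7 / 2954
Q = 67.671 kW

67.671


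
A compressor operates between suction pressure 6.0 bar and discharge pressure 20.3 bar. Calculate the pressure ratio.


PR = P_high / P_low
PR = 20.3 / 6.0
PR = 3.383

3.383


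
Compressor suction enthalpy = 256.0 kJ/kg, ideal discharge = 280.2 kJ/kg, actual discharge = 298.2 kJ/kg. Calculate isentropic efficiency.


dh_ideal = 280.2 - 256.0 = 24.2 kJ/kg
dh_actual = 298.2 - 256.0 = 42.2 kJ/kg
eta_s = dh_ideal / dh_actual = 24.2 / 42.2
eta_s = 0.5735

0.5735


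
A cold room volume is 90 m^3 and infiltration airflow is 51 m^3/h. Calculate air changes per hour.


ACH = flow / volume
ACH = 51 / 90
ACH = 0.567

0.567


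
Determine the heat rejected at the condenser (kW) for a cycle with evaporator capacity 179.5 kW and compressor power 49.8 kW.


Q_cond = Q_evap + W
Q_cond = 179.5 + 49.8
Q_cond = 229.3 kW

229.3


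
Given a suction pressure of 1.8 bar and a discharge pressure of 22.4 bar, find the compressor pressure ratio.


PR = P_high / P_low
PR = 22.4 / 1.8
PR = 12.444

12.444


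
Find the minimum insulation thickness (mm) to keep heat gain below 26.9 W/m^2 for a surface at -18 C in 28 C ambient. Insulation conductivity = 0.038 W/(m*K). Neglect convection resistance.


dT = 28 - (-18) = 46 K
thickness = k * dT / q_max * 1000
thickness = 0.038 * 46 / 26.9 * 1000
thickness = 65.0 mm

65.0


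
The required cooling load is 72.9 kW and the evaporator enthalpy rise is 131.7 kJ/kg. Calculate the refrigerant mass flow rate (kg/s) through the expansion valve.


m_dot = Q / dh
m_dot = 72.9 / 131.7
m_dot = 0.5535 kg/s

0.5535


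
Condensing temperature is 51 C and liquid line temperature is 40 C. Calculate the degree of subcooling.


Subcooling = T_cond - T_liquid
Subcooling = 51 - 40
Subcooling = 11 K

11


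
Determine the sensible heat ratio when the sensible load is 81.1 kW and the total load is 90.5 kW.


SHR = Q_sensible / Q_total
SHR = 81.1 / 90.5
SHR = 0.896

0.896


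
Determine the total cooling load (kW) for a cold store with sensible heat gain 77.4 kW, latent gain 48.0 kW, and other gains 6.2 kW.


Q_total = Q_s + Q_l + Q_misc
Q_total = 77.4 + 48.0 + 6.2
Q_total = 131.6 kW

131.6


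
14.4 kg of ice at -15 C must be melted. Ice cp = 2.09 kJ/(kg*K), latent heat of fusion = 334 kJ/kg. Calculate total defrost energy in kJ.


Sensible heat = cp * dT = 2.09 * 15 = 31.35 kJ/kg
Total per kg = 31.35 + 334 = 365.35 kJ/kg
Q = m * total = 14.4 * 365.35
Q = 5261.0 kJ

5261.0


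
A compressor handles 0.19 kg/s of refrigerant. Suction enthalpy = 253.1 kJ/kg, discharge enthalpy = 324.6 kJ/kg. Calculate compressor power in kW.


dh = 324.6 - 253.1 = 71.5 kJ/kg
W = m_dot * dh = 0.19 * 71.5 = 13.59 kW

13.59


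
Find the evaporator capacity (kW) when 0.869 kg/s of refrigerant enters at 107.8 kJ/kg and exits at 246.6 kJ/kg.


dh = 246.6 - 107.8 = 138.8 kJ/kg
Q_evap = m_dot * dh = 0.869 * 138.8
Q_evap = 120.62 kW

120.62


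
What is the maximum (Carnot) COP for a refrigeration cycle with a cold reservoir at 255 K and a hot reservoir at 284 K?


dT = 284 - 255 = 29 K
COP_carnot = T_cold / dT = 255 / 29
COP_carnot = 8.793

8.793


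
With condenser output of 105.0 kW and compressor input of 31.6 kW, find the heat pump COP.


COP_hp = Q_cond / W
COP_hp = 105.0 / 31.6
COP_hp = 3.323

3.323


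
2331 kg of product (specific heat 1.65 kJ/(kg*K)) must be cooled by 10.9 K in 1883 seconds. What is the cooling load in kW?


Q = m * cp * dT / t
Q = 2331 * 1.65 * 10.9 / 1883
Q = 22.264 kW

22.264


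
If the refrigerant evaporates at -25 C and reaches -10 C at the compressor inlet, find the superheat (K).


Superheat = T_suction - T_evap
Superheat = -10 - (-25)
Superheat = 15 K

15


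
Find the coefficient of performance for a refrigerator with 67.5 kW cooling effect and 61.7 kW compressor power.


COP = Q_evap / W
COP = 67.5 / 61.7
COP = 1.094

1.094


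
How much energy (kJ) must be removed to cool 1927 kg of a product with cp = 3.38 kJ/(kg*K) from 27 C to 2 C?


dT = 27 - (2) = 25 K
Q = m * cp * dT = 1927 * 3.38 * 25
Q = 162832 kJ

162832


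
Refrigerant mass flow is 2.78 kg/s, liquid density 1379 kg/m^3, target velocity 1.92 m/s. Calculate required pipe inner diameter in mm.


A = m_dot / (rho * v) = 2.78 / (1379 * 1.92) = 0.001049975828 m^2
d = sqrt(4*A/pi) * 1000
d = 36.6 mm

36.6


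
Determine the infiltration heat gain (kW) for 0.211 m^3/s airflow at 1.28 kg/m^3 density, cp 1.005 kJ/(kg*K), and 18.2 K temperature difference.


Q = V_dot * rho * cp * dT
Q = 0.211 * 1.28 * 1.005 * 18.2
Q = 4.94 kW

4.94


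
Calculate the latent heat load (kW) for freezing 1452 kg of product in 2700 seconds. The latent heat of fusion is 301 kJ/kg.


Q_lat = m * h_fg / t
Q_lat = 1452 * 301 / 2700
Q_lat = 161.87 kW

161.87


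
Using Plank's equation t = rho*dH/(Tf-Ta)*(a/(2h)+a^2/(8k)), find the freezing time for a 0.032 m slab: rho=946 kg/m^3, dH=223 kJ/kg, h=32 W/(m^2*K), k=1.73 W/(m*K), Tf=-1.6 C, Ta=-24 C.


dT = -1.6 - (-24) = 22.4 K
term1 = a/(2h) = 0.032/(2*32) = 0.0005
term2 = a^2/(8k) = 0.032^2/(8*1.73) = 0.00007398843931
t = rho*dH*1000/dT * (term1 + term2)
t = 946*223*1000/22.4 * (0.0005 + 0.00007398843931)
t = 5406 s

5406


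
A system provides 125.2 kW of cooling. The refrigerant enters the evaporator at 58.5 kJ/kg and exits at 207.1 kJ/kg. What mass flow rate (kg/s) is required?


dh = 207.1 - 58.5 = 148.6 kJ/kg
m_dot = Q / dh = 125.2 / 148.6 = 0.8425 kg/s

0.8425


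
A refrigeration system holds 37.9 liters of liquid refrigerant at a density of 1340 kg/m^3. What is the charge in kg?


Charge = V * rho / 1000
Charge = 37.9 * 1340 / 1000
Charge = 50.79 kg

50.79


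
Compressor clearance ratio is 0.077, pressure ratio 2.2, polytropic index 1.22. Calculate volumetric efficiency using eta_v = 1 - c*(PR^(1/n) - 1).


PR^(1/n) = 2.2^(1/1.22) = 1.90842162
eta_v = 1 - 0.077 * (1.90842162 - 1)
eta_v = 0.9301

0.9301


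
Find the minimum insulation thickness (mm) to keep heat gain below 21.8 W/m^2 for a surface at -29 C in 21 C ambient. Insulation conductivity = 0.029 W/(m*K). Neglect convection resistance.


dT = 21 - (-29) = 50 K
thickness = k * dT / q_max * 1000
thickness = 0.029 * 50 / 21.8 * 1000
thickness = 66.5 mm

66.5


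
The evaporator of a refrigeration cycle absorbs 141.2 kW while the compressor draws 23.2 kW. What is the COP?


COP = Q_evap / W
COP = 141.2 / 23.2
COP = 6.086

6.086


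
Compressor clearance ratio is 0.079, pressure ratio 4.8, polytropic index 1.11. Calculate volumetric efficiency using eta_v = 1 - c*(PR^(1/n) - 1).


PR^(1/n) = 4.8^(1/1.11) = 4.10894989
eta_v = 1 - 0.079 * (4.10894989 - 1)
eta_v = 0.7544

0.7544


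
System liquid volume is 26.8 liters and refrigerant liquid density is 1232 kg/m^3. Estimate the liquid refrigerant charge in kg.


Charge = V * rho / 1000
Charge = 26.8 * 1232 / 1000
Charge = 33.02 kg

33.02


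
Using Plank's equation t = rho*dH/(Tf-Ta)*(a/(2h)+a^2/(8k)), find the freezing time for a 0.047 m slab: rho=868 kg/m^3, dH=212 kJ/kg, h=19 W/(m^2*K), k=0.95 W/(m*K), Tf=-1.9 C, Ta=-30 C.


dT = -1.9 - (-30) = 28.1 K
term1 = a/(2h) = 0.047/(2*19) = 0.001236842105
term2 = a^2/(8k) = 0.047^2/(8*0.95) = 0.0002906578947
t = rho*dH*1000/dT * (term1 + term2)
t = 868*212*1000/28.1 * (0.001236842105 + 0.0002906578947)
t = 10003 s

10003


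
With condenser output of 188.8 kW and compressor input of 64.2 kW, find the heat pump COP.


COP_hp = Q_cond / W
COP_hp = 188.8 / 64.2
COP_hp = 2.941

2.941


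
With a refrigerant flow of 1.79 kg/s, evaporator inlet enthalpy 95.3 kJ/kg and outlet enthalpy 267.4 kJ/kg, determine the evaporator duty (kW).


dh = 267.4 - 95.3 = 172.1 kJ/kg
Q_evap = m_dot * dh = 1.79 * 172.1
Q_evap = 308.06 kW

308.06


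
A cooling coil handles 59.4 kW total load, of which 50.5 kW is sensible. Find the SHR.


SHR = Q_sensible / Q_total
SHR = 50.5 / 59.4
SHR = 0.85

0.85


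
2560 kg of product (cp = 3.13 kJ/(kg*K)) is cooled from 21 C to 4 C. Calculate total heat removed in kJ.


dT = 21 - (4) = 17 K
Q = m * cp * dT = 2560 * 3.13 * 17
Q = 136218 kJ

136218


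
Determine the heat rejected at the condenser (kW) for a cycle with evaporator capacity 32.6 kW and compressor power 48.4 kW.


Q_cond = Q_evap + W
Q_cond = 32.6 + 48.4
Q_cond = 81.0 kW

81.0


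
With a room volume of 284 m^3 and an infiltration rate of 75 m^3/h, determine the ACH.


ACH = flow / volume
ACH = 75 / 284
ACH = 0.264

0.264


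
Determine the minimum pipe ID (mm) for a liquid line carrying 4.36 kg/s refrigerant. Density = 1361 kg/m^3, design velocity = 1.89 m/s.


A = m_dot / (rho * v) = 4.36 / (1361 * 1.89) = 0.001694987735 m^2
d = sqrt(4*A/pi) * 1000
d = 46.5 mm

46.5


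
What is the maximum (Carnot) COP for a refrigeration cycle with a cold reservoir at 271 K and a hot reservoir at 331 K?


dT = 331 - 271 = 60 K
COP_carnot = T_cold / dT = 271 / 60
COP_carnot = 4.517

4.517


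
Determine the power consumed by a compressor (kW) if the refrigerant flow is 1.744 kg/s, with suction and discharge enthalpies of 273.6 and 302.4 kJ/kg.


dh = 302.4 - 273.6 = 28.8 kJ/kg
W = m_dot * dh = 1.744 * 28.8 = 50.23 kW

50.23


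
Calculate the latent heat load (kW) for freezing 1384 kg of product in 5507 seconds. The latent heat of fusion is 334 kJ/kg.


Q_lat = m * h_fg / t
Q_lat = 1384 * 334 / 5507
Q_lat = 83.94 kW

83.94


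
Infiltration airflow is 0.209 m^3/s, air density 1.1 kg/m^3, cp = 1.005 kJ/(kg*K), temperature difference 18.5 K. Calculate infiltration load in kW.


Q = V_dot * rho * cp * dT
Q = 0.209 * 1.1 * 1.005 * 18.5
Q = 4.274 kW

4.274


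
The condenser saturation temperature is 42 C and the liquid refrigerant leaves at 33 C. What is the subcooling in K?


Subcooling = T_cond - T_liquid
Subcooling = 42 - 33
Subcooling = 9 K

9


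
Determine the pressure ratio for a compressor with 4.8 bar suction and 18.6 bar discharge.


PR = P_high / P_low
PR = 18.6 / 4.8
PR = 3.875

3.875


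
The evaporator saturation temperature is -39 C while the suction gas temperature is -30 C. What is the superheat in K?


Superheat = T_suction - T_evap
Superheat = -30 - (-39)
Superheat = 9 K

9


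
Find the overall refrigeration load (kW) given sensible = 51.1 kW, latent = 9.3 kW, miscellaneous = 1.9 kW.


Q_total = Q_s + Q_l + Q_misc
Q_total = 51.1 + 9.3 + 1.9
Q_total = 62.3 kW

62.3


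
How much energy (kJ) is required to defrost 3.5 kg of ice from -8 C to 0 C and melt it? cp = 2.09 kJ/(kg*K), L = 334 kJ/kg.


Sensible heat = cp * dT = 2.09 * 8 = 16.72 kJ/kg
Total per kg = 16.72 + 334 = 350.72 kJ/kg
Q = m * total = 3.5 * 350.72
Q = 1227.5 kJ

1227.5


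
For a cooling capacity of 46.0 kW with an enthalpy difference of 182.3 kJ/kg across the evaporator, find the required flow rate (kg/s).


m_dot = Q / dh
m_dot = 46.0 / 182.3
m_dot = 0.2523 kg/s

0.2523


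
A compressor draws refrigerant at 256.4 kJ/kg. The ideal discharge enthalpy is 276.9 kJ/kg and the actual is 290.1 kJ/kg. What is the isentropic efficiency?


dh_ideal = 276.9 - 256.4 = 20.5 kJ/kg
dh_actual = 290.1 - 256.4 = 33.7 kJ/kg
eta_s = dh_ideal / dh_actual = 20.5 / 33.7
eta_s = 0.6083

0.6083


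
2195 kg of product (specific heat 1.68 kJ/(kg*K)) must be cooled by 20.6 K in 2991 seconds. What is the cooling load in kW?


Q = m * cp * dT / t
Q = 2195 * 1.68 * 20.6 / 2991
Q = 25.398 kW

25.398


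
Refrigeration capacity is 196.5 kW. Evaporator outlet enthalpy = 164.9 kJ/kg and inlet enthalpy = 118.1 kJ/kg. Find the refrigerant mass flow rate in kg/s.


dh = 164.9 - 118.1 = 46.8 kJ/kg
m_dot = Q / dh = 196.5 / 46.8 = 4.1987 kg/s

4.1987


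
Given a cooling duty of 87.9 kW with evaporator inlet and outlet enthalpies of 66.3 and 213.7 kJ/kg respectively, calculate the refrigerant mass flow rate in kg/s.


dh = 213.7 - 66.3 = 147.4 kJ/kg
m_dot = Q / dh = 87.9 / 147.4 = 0.5963 kg/s

0.5963


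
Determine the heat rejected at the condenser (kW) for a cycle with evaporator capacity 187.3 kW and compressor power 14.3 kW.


Q_cond = Q_evap + W
Q_cond = 187.3 + 14.3
Q_cond = 201.6 kW

201.6


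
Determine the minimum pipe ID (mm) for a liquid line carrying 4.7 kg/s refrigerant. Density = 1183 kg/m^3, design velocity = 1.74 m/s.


A = m_dot / (rho * v) = 4.7 / (1183 * 1.74) = 0.002283304671 m^2
d = sqrt(4*A/pi) * 1000
d = 53.9 mm

53.9


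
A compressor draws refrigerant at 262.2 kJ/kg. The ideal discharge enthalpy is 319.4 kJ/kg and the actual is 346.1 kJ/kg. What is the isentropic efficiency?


dh_ideal = 319.4 - 262.2 = 57.2 kJ/kg
dh_actual = 346.1 - 262.2 = 83.9 kJ/kg
eta_s = dh_ideal / dh_actual = 57.2 / 83.9
eta_s = 0.6818

0.6818


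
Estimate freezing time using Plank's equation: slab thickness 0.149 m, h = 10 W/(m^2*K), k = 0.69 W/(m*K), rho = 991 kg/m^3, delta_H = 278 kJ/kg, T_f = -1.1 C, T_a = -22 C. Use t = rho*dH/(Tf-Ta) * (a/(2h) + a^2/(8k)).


dT = -1.1 - (-22) = 20.9 K
term1 = a/(2h) = 0.149/(2*10) = 0.00745
term2 = a^2/(8k) = 0.149^2/(8*0.69) = 0.00402192029
t = rho*dH*1000/dT * (term1 + term2)
t = 991*278*1000/20.9 * (0.00745 + 0.00402192029)
t = 151220 s

151220


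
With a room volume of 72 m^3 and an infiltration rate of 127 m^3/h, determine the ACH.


ACH = flow / volume
ACH = 127 / 72
ACH = 1.764

1.764


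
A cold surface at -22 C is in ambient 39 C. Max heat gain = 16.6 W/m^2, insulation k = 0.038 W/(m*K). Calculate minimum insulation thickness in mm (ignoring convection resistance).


dT = 39 - (-22) = 61 K
thickness = k * dT / q_max * 1000
thickness = 0.038 * 61 / 16.6 * 1000
thickness = 139.6 mm

139.6


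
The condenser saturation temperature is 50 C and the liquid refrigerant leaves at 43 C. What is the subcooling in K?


Subcooling = T_cond - T_liquid
Subcooling = 50 - 43
Subcooling = 7 K

7


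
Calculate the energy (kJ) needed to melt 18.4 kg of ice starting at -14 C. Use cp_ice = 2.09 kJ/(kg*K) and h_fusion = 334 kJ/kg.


Sensible heat = cp * dT = 2.09 * 14 = 29.26 kJ/kg
Total per kg = 29.26 + 334 = 363.26 kJ/kg
Q = m * total = 18.4 * 363.26
Q = 6684.0 kJ

6684.0


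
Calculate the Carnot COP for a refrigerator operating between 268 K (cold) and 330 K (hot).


dT = 330 - 268 = 62 K
COP_carnot = T_cold / dT = 268 / 62
COP_carnot = 4.323

4.323


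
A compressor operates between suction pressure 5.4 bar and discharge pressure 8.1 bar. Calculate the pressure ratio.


PR = P_high / P_low
PR = 8.1 / 5.4
PR = 1.5

1.5


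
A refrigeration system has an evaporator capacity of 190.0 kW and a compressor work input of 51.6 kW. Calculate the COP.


COP = Q_evap / W
COP = 190.0 / 51.6
COP = 3.682

3.682


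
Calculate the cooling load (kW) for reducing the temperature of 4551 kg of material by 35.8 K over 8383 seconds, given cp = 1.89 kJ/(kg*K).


Q = m * cp * dT / t
Q = 4551 * 1.89 * 35.8 / 8383
Q = 36.733 kW

36.733


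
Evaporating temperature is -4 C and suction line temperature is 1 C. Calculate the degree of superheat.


Superheat = T_suction - T_evap
Superheat = 1 - (-4)
Superheat = 5 K

5


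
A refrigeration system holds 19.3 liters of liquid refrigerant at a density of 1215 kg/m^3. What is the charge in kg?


Charge = V * rho / 1000
Charge = 19.3 * 1215 / 1000
Charge = 23.45 kg

23.45
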